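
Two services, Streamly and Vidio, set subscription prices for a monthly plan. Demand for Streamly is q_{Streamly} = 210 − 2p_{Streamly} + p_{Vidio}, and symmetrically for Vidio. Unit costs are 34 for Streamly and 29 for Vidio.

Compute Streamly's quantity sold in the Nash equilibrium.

Streamly's profit: π = (p_{Streamly} − 34)(210 − 2p_{Streamly} + p_{Vidio}).
∂π/∂p_{Streamly} = 278 − 4p_{Streamly} + p_{Vidio} = 0 ⇒ p_{Streamly} = 69.5 + 0.25p_{Vidio}.
Similarly p_{Vidio} = 67 + 0.25p_{Streamly}.
Substituting the second reaction function into the first: p_{Streamly} = 69.5 + 0.25(67 + 0.25p_{Streamly}), which gives 0.9375p_{Streamly} = 86.25 ⇒ p_{Streamly} = 92.
Then p_{Vidio} = 67 + 0.25·92 = 90.
q_{Streamly} = 210 − 2·92 + 90 = 116.

116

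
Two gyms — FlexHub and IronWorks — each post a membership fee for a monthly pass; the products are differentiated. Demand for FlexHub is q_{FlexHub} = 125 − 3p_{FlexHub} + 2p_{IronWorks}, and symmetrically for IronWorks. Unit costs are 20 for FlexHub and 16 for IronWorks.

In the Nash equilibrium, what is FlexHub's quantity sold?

FlexHub's profit: π = (p_{FlexHub} − 20)(125 − 3p_{FlexHub} + 2p_{IronWorks}).
∂π/∂p_{FlexHub} = 185 − 6p_{FlexHub} + 2p_{IronWorks} = 0 ⇒ p_{FlexHub} = 185/6 + (1/3)p_{IronWorks}.
Similarly p_{IronWorks} = 173/6 + (1/3)p_{FlexHub}.
Solving the two reaction functions simultaneously: (1 − (1/3)(1/3))p_{FlexHub} = 185/6 + (1/3)·(173/6), so (8/9)p_{FlexHub} = 364/9 and p_{FlexHub} = 45.5.
Then p_{IronWorks} = 173/6 + (1/3)·45.5 = 44.
q_{FlexHub} = 125 − 3·45.5 + 2·44 = 76.5.

76.5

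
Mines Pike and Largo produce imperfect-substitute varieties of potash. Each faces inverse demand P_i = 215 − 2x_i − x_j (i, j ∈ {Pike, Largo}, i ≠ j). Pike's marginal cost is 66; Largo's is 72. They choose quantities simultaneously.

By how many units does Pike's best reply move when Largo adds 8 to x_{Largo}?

Mine Pike's profit: π = x_{Pike}(215 − 2x_{Pike} − x_{Largo}) − 66x_{Pike}.
∂π/∂x_{Pike} = 149 − 4x_{Pike} − x_{Largo} = 0 ⇒ x_{Pike} = 37.25 − 0.25x_{Largo}.
The reaction-function slope is −0.25, so an 8-unit rise in x_{Largo} moves x_{Pike} by −0.25 × 8 = −2. Pike's best response falls — the actions are strategic substitutes.

-2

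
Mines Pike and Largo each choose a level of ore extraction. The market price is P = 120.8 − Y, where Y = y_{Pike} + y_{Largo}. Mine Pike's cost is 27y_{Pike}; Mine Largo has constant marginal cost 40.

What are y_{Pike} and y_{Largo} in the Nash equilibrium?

Mine Pike's profit: π = y_{Pike}(120.8 − (y_{Pike} + y_{Largo})) − 27y_{Pike}.
∂π/∂y_{Pike} = 93.8 − 2y_{Pike} − y_{Largo} = 0, so y_{Pike} = 46.9 − 0.5y_{Largo}.
By the same steps for Largo: y_{Largo} = 40.4 − 0.5y_{Pike}.
Solving the two reaction functions simultaneously: (1 − (−0.5)(−0.5))y_{Pike} = 46.9 − 0.5·40.4, so 0.75y_{Pike} = 26.7 and y_{Pike} = 35.6.
Then y_{Largo} = 40.4 − 0.5·35.6 = 22.6.

35.6, 22.6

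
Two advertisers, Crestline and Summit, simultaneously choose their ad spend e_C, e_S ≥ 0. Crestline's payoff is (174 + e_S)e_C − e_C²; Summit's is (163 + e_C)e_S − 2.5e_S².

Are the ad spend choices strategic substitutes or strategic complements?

Expanding Crestline's payoff: 174e_C + e_Se_C − e_C².
∂π/∂e_C = 174 + e_S − 2e_C = 0, so e_C = 87 + 0.5e_S.
The best-response slope de_C/de_S = 0.5 > 0: the reaction function is upward-sloping, so the choices are strategic complements.

strategic complements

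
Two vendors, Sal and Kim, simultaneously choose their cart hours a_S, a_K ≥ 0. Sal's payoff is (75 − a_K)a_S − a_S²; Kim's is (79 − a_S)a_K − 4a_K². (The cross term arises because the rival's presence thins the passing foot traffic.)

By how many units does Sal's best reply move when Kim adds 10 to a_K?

-5

Expanding Sal's payoff: 75a_S − a_Ka_S − a_S².
∂π/∂a_S = 75 − a_K − 2a_S = 0, so a_S = 37.5 − 0.5a_K.
The reaction-function slope is −0.5, so a 10-unit rise in a_K moves a_S by −0.5 × 10 = −5. Sal's best response falls — the actions are strategic substitutes.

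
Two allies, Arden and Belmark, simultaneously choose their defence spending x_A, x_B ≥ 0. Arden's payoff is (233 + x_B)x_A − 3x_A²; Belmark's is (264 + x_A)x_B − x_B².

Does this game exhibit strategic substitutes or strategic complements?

strategic complements

Expanding Arden's payoff: 233x_A + x_Bx_A − 3x_A².
∂π/∂x_A = 233 + x_B − 6x_A = 0, so x_A = 233/6 + (1/6)x_B.
The best-response slope dx_A/dx_B = 1/6 > 0: the reaction function is upward-sloping, so the choices are strategic complements.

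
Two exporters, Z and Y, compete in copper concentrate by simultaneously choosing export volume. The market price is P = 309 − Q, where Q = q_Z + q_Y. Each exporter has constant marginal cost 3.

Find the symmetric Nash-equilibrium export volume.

Exporter Z's profit: π = q_Z(309 − (q_Z + q_Y)) − 3q_Z.
∂π/∂q_Z = 306 − 2q_Z − q_Y = 0, so q_Z = 153 − 0.5q_Y.
Setting q_Z = q_Y in the reaction function: q_Z = 153 − 0.5q_Z, so q_Z = 153 / 1.5 = 102.

102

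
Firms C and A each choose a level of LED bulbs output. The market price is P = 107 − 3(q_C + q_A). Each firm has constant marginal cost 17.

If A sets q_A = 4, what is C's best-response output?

Firm C's profit: π = q_C(107 − 3(q_C + q_A)) − 17q_C.
∂π/∂q_C = 90 − 6q_C − 3q_A = 0, so q_C = 15 − 0.5q_A.
At q_A = 4: q_C = 15 − 0.5·4 = 13.

13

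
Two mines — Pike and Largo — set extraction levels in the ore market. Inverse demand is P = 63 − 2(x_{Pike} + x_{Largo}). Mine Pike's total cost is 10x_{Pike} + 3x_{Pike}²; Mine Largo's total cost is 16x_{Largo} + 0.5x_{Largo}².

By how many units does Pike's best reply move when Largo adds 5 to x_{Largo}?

Mine Pike's profit: π = x_{Pike}(63 − 2(x_{Pike} + x_{Largo})) − 10x_{Pike} − 3x_{Pike}².
∂π/∂x_{Pike} = 53 − 10x_{Pike} − 2x_{Largo} = 0, so x_{Pike} = 5.3 − 0.2x_{Largo}.
The reaction-function slope is −0.2, so a 5-unit rise in x_{Largo} moves x_{Pike} by −0.2 × 5 = −1. Pike's best response falls — the actions are strategic substitutes.

-1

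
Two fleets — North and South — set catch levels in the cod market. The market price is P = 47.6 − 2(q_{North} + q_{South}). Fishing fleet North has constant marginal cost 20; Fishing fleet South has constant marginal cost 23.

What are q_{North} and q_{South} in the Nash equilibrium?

Fishing fleet North's profit: π = q_{North}(47.6 − 2(q_{North} + q_{South})) − 20q_{North}.
∂π/∂q_{North} = 27.6 − 4q_{North} − 2q_{South} = 0, so q_{North} = 6.9 − 0.5q_{South}.
By the same steps for South: q_{South} = 6.15 − 0.5q_{North}.
Substituting the second reaction function into the first: q_{North} = 6.9 − 0.5(6.15 − 0.5q_{North}), which gives 0.75q_{North} = 3.825 ⇒ q_{North} = 5.1.
Then q_{South} = 6.15 − 0.5·5.1 = 3.6.

5.1, 3.6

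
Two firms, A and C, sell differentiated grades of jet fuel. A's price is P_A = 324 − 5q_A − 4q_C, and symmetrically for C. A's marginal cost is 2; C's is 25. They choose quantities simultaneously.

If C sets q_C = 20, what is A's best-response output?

Firm A's profit: π = q_A(324 − 5q_A − 4q_C) − 2q_A.
∂π/∂q_A = 322 − 10q_A − 4q_C = 0 ⇒ q_A = 32.2 − 0.4q_C.
At q_C = 20: q_A = 32.2 − 0.4·20 = 24.2.

24.2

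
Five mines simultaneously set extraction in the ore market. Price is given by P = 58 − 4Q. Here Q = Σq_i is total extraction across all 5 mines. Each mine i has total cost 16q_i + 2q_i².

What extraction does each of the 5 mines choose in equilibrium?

1.5

A representative mine's profit is π_i = q_i(58 − 4Q) − 16q_i − 2q_i², with Q = q_i + Σ_{j≠i} q_j.
First-order condition: 42 − 12q_i − 4Σ_{j≠i} q_j = 0.
In a symmetric equilibrium every mine chooses the same q, so Σ_{j≠i} q_j = 4q. The condition becomes 42 − 28q = 0, giving q = 42/28 = 1.5.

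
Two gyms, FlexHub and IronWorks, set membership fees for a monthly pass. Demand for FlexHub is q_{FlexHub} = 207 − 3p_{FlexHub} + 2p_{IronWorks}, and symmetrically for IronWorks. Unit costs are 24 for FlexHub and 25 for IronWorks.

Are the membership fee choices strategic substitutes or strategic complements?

FlexHub's profit: π = (p_{FlexHub} − 24)(207 − 3p_{FlexHub} + 2p_{IronWorks}).
∂π/∂p_{FlexHub} = 279 − 6p_{FlexHub} + 2p_{IronWorks} = 0 ⇒ p_{FlexHub} = 46.5 + (1/3)p_{IronWorks}.
The best-response slope dp_{FlexHub}/dp_{IronWorks} = 1/3 > 0: the reaction function is upward-sloping, so the choices are strategic complements.

strategic complements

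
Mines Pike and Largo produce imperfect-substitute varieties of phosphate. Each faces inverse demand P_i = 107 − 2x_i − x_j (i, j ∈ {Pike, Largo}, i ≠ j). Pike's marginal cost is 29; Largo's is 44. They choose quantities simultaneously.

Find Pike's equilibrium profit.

551.12

Mine Pike's profit: π = x_{Pike}(107 − 2x_{Pike} − x_{Largo}) − 29x_{Pike}.
∂π/∂x_{Pike} = 78 − 4x_{Pike} − x_{Largo} = 0 ⇒ x_{Pike} = 19.5 − 0.25x_{Largo}.
Similarly x_{Largo} = 15.75 − 0.25x_{Pike}.
Plugging x_{Largo} into Pike's best response: x_{Pike} = 19.5 − 0.25(15.75 − 0.25x_{Pike}) ⇒ 0.9375x_{Pike} = 15.5625, so x_{Pike} = 16.6.
Then x_{Largo} = 15.75 − 0.25·16.6 = 11.6.
P_{Pike} = 107 − 2·16.6 − 11.6 = 62.2.
Profit = (62.2 − 29)·16.6 = 551.12.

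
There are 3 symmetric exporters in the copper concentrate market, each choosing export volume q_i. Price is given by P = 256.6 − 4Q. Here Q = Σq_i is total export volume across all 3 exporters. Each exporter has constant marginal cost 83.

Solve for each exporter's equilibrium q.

A representative exporter's profit is π_i = q_i(256.6 − 4Q) − 83q_i, with Q = q_i + Σ_{j≠i} q_j.
First-order condition: 173.6 − 8q_i − 4Σ_{j≠i} q_j = 0.
Imposing symmetry (q_j = q for all j) turns Σ_{j≠i} q_j into 2q, so 173.6 = 16q and q = 10.85.

10.85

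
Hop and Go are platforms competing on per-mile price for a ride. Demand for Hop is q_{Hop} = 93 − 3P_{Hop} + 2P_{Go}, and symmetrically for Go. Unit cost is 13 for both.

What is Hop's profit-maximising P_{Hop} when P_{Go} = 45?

Hop's profit: π = (P_{Hop} − 13)(93 − 3P_{Hop} + 2P_{Go}).
∂π/∂P_{Hop} = 132 − 6P_{Hop} + 2P_{Go} = 0 ⇒ P_{Hop} = 22 + (1/3)P_{Go}.
At P_{Go} = 45: P_{Hop} = 22 + (1/3)·45 = 37.

37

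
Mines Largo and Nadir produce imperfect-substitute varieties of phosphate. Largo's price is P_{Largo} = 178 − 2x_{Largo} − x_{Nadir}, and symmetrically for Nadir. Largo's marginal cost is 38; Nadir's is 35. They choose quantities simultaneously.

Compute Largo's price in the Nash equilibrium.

93.6

Mine Largo's profit: π = x_{Largo}(178 − 2x_{Largo} − x_{Nadir}) − 38x_{Largo}.
∂π/∂x_{Largo} = 140 − 4x_{Largo} − x_{Nadir} = 0 ⇒ x_{Largo} = 35 − 0.25x_{Nadir}.
Similarly x_{Nadir} = 35.75 − 0.25x_{Largo}.
Plugging x_{Nadir} into Largo's best response: x_{Largo} = 35 − 0.25(35.75 − 0.25x_{Largo}) ⇒ 0.9375x_{Largo} = 26.0625, so x_{Largo} = 27.8.
Then x_{Nadir} = 35.75 − 0.25·27.8 = 28.8.
P_{Largo} = 178 − 2·27.8 − 28.8 = 93.6.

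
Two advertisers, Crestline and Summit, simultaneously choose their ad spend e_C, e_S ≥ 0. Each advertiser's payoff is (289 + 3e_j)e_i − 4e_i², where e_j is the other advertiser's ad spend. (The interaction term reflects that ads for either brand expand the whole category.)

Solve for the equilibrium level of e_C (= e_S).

57.8

Crestline's payoff is (289 + 3e_S)e_C − 4e_C².
∂π/∂e_C = 289 + 3e_S − 8e_C = 0, so e_C = 36.125 + 0.375e_S.
Setting e_C = e_S in the reaction function: e_C = 36.125 + 0.375e_C, so e_C = 36.125 / 0.625 = 57.8.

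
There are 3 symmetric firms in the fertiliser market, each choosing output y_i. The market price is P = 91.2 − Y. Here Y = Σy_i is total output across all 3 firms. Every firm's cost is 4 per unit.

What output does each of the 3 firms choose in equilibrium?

21.8

A representative firm's profit is π_i = y_i(91.2 − Y) − 4y_i, with Y = y_i + Σ_{j≠i} y_j.
First-order condition: 87.2 − 2y_i − Σ_{j≠i} y_j = 0.
With identical firms, set every y_j = y: then 87.2 − 2y − 2y = 0, i.e. y = 87.2/4 = 21.8.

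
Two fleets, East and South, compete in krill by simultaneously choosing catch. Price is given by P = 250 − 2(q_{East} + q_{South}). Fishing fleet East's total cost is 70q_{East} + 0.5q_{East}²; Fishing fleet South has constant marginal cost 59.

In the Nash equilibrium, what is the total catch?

Fishing fleet East's profit: π = q_{East}(250 − 2(q_{East} + q_{South})) − 70q_{East} − 0.5q_{East}².
∂π/∂q_{East} = 180 − 5q_{East} − 2q_{South} = 0, so q_{East} = 36 − 0.4q_{South}.
For South: ∂π/∂q_{South} = 191 − 4q_{South} − 2q_{East} = 0 ⇒ q_{South} = 47.75 − 0.5q_{East}.
Solving the two reaction functions simultaneously: (1 − (−0.4)(−0.5))q_{East} = 36 − 0.4·47.75, so 0.8q_{East} = 16.9 and q_{East} = 21.125.
Then q_{South} = 47.75 − 0.5·21.125 = 37.1875.
Total catch: 21.125 + 37.1875 = 58.3125.

58.3125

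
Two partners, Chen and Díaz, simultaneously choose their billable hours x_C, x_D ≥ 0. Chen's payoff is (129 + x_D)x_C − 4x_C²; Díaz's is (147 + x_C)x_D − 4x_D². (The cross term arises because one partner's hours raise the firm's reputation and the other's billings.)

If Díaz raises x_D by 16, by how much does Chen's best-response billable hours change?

2

Expanding Chen's payoff: 129x_C + x_Dx_C − 4x_C².
∂π/∂x_C = 129 + x_D − 8x_C = 0, so x_C = 16.125 + 0.125x_D.
The reaction-function slope is 0.125, so a 16-unit rise in x_D moves x_C by 0.125 × 16 = 2. Chen's best response rises — the actions are strategic complements.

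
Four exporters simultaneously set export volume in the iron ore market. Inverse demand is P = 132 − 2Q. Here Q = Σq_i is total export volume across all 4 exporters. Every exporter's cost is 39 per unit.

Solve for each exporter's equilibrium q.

A representative exporter's profit is π_i = q_i(132 − 2Q) − 39q_i, with Q = q_i + Σ_{j≠i} q_j.
First-order condition: 93 − 4q_i − 2Σ_{j≠i} q_j = 0.
Imposing symmetry (q_j = q for all j) turns Σ_{j≠i} q_j into 3q, so 93 = 10q and q = 9.3.

9.3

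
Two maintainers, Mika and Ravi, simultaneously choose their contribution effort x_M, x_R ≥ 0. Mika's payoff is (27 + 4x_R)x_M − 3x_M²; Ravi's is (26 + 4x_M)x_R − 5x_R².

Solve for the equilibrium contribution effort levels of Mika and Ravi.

8.5, 6

Expanding Mika's payoff: 27x_M + 4x_Rx_M − 3x_M².
∂π/∂x_M = 27 + 4x_R − 6x_M = 0, so x_M = 4.5 + (2/3)x_R.
Likewise for Ravi: x_R = 2.6 + 0.4x_M.
Solving the two reaction functions simultaneously: (1 − (2/3)(0.4))x_M = 4.5 + (2/3)·2.6, so (11/15)x_M = 187/30 and x_M = 8.5.
Then x_R = 2.6 + 0.4·8.5 = 6.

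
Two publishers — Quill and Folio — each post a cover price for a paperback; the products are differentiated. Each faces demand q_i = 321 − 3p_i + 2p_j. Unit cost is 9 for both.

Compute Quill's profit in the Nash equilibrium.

Quill's profit: π = (p_{Quill} − 9)(321 − 3p_{Quill} + 2p_{Folio}).
∂π/∂p_{Quill} = 348 − 6p_{Quill} + 2p_{Folio} = 0 ⇒ p_{Quill} = 58 + (1/3)p_{Folio}.
The game is symmetric, so in equilibrium p_{Folio} = p_{Quill}: the reaction function gives (2/3)p_{Quill} = 58, hence p_{Quill} = 87.
q_{Quill} = 321 − 3·87 + 2·87 = 234.
Profit = (87 − 9)·234 = 18252.

18252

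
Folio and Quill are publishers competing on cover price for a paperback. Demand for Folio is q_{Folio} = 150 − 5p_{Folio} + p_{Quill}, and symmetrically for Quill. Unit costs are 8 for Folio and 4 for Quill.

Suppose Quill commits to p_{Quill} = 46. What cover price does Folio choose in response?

23.6

Folio's profit: π = (p_{Folio} − 8)(150 − 5p_{Folio} + p_{Quill}).
∂π/∂p_{Folio} = 190 − 10p_{Folio} + p_{Quill} = 0 ⇒ p_{Folio} = 19 + 0.1p_{Quill}.
At p_{Quill} = 46: p_{Folio} = 19 + 0.1·46 = 23.6.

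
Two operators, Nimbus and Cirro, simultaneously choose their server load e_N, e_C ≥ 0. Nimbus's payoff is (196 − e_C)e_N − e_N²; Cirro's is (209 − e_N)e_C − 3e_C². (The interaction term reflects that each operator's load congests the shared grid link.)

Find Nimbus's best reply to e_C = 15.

90.5

Expanding Nimbus's payoff: 196e_N − e_Ce_N − e_N².
∂π/∂e_N = 196 − e_C − 2e_N = 0, so e_N = 98 − 0.5e_C.
At e_C = 15: e_N = 98 − 0.5·15 = 90.5.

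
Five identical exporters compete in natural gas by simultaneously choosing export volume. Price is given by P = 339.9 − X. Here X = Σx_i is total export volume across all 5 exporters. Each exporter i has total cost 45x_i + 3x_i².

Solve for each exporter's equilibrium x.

A representative exporter's profit is π_i = x_i(339.9 − X) − 45x_i − 3x_i², with X = x_i + Σ_{j≠i} x_j.
First-order condition: 294.9 − 8x_i − Σ_{j≠i} x_j = 0.
With identical exporters, set every x_j = x: then 294.9 − 8x − 4x = 0, i.e. x = 294.9/12 = 24.575.

24.575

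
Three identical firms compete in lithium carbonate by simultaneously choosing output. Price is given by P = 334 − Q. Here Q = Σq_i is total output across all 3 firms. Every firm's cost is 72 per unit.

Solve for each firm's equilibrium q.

A representative firm's profit is π_i = q_i(334 − Q) − 72q_i, with Q = q_i + Σ_{j≠i} q_j.
First-order condition: 262 − 2q_i − Σ_{j≠i} q_j = 0.
In a symmetric equilibrium every firm chooses the same q, so Σ_{j≠i} q_j = 2q. The condition becomes 262 − 4q = 0, giving q = 262/4 = 65.5.

65.5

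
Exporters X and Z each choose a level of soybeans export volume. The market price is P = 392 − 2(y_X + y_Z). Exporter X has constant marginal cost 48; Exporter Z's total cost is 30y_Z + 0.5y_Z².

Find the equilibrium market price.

172.5

Exporter X's profit: π = y_X(392 − 2(y_X + y_Z)) − 48y_X.
∂π/∂y_X = 344 − 4y_X − 2y_Z = 0, so y_X = 86 − 0.5y_Z.
For Z: ∂π/∂y_Z = 362 − 5y_Z − 2y_X = 0 ⇒ y_Z = 72.4 − 0.4y_X.
Solving the two reaction functions simultaneously: (1 − (−0.5)(−0.4))y_X = 86 − 0.5·72.4, so 0.8y_X = 49.8 and y_X = 62.25.
Then y_Z = 72.4 − 0.4·62.25 = 47.5.
Equilibrium price: P = 392 − 2·109.75 = 172.5.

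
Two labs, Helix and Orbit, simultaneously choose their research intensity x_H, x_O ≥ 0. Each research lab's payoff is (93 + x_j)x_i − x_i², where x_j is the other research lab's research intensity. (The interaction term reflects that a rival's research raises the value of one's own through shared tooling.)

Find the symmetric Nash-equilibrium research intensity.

93

Helix's payoff is (93 + x_O)x_H − x_H².
∂π/∂x_H = 93 + x_O − 2x_H = 0, so x_H = 46.5 + 0.5x_O.
The game is symmetric, so in equilibrium x_O = x_H: the reaction function gives 0.5x_H = 46.5, hence x_H = 93.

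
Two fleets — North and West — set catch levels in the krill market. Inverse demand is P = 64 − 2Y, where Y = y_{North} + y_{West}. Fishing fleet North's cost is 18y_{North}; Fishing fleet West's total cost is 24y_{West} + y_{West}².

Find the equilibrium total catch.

Fishing fleet North's profit: π = y_{North}(64 − 2(y_{North} + y_{West})) − 18y_{North}.
∂π/∂y_{North} = 46 − 4y_{North} − 2y_{West} = 0, so y_{North} = 11.5 − 0.5y_{West}.
For West: ∂π/∂y_{West} = 40 − 6y_{West} − 2y_{North} = 0 ⇒ y_{West} = 20/3 − (1/3)y_{North}.
Plugging y_{West} into North's best response: y_{North} = 11.5 − 0.5(20/3 − (1/3)y_{North}) ⇒ (5/6)y_{North} = 49/6, so y_{North} = 9.8.
Then y_{West} = 20/3 − (1/3)·9.8 = 3.4.
Total catch: 9.8 + 3.4 = 13.2.

13.2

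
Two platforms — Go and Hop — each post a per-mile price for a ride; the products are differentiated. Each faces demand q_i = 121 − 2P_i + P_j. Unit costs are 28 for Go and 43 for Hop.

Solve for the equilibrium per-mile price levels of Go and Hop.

Go's profit: π = (P_{Go} − 28)(121 − 2P_{Go} + P_{Hop}).
∂π/∂P_{Go} = 177 − 4P_{Go} + P_{Hop} = 0 ⇒ P_{Go} = 44.25 + 0.25P_{Hop}.
Similarly P_{Hop} = 51.75 + 0.25P_{Go}.
Substituting the second reaction function into the first: P_{Go} = 44.25 + 0.25(51.75 + 0.25P_{Go}), which gives 0.9375P_{Go} = 57.1875 ⇒ P_{Go} = 61.
Then P_{Hop} = 51.75 + 0.25·61 = 67.

61, 67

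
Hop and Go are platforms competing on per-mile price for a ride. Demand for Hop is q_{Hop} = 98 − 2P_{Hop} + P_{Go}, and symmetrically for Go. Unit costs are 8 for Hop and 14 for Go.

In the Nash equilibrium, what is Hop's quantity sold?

61.6

Hop's profit: π = (P_{Hop} − 8)(98 − 2P_{Hop} + P_{Go}).
∂π/∂P_{Hop} = 114 − 4P_{Hop} + P_{Go} = 0 ⇒ P_{Hop} = 28.5 + 0.25P_{Go}.
Similarly P_{Go} = 31.5 + 0.25P_{Hop}.
Plugging P_{Go} into Hop's best response: P_{Hop} = 28.5 + 0.25(31.5 + 0.25P_{Hop}) ⇒ 0.9375P_{Hop} = 36.375, so P_{Hop} = 38.8.
Then P_{Go} = 31.5 + 0.25·38.8 = 41.2.
q_{Hop} = 98 − 2·38.8 + 41.2 = 61.6.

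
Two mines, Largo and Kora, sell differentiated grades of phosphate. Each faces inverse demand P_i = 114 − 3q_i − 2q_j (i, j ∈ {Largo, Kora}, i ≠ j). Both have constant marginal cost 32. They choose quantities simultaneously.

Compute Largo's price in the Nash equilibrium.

62.75

Mine Largo's profit: π = q_{Largo}(114 − 3q_{Largo} − 2q_{Kora}) − 32q_{Largo}.
∂π/∂q_{Largo} = 82 − 6q_{Largo} − 2q_{Kora} = 0 ⇒ q_{Largo} = 41/3 − (1/3)q_{Kora}.
By symmetry q_{Kora} = q_{Largo}; substituting into the reaction function, (4/3)q_{Largo} = 41/3 and q_{Largo} = 10.25.
P_{Largo} = 114 − 3·10.25 − 2·10.25 = 62.75.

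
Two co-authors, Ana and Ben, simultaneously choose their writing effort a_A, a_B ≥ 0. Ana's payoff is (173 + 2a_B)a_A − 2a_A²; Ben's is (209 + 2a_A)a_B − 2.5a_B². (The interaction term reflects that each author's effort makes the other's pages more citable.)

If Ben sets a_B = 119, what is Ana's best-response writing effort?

Expanding Ana's payoff: 173a_A + 2a_Ba_A − 2a_A².
∂π/∂a_A = 173 + 2a_B − 4a_A = 0, so a_A = 43.25 + 0.5a_B.
At a_B = 119: a_A = 43.25 + 0.5·119 = 102.75.

102.75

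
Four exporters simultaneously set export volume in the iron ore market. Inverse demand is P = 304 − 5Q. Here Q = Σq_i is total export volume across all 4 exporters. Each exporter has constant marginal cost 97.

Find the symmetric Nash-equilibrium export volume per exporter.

A representative exporter's profit is π_i = q_i(304 − 5Q) − 97q_i, with Q = q_i + Σ_{j≠i} q_j.
First-order condition: 207 − 10q_i − 5Σ_{j≠i} q_j = 0.
In a symmetric equilibrium every exporter chooses the same q, so Σ_{j≠i} q_j = 3q. The condition becomes 207 − 25q = 0, giving q = 207/25 = 8.28.

8.28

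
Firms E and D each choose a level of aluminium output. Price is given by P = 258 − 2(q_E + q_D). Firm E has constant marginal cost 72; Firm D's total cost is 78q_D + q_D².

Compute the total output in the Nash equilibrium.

55.2

Firm E's profit: π = q_E(258 − 2(q_E + q_D)) − 72q_E.
∂π/∂q_E = 186 − 4q_E − 2q_D = 0, so q_E = 46.5 − 0.5q_D.
For D: ∂π/∂q_D = 180 − 6q_D − 2q_E = 0 ⇒ q_D = 30 − (1/3)q_E.
Substituting the second reaction function into the first: q_E = 46.5 − 0.5(30 − (1/3)q_E), which gives (5/6)q_E = 31.5 ⇒ q_E = 37.8.
Then q_D = 30 − (1/3)·37.8 = 17.4.
Total output: 37.8 + 17.4 = 55.2.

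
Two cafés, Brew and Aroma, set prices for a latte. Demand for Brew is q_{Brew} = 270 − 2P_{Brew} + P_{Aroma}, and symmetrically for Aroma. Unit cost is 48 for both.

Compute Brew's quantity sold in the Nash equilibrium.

148

Brew's profit: π = (P_{Brew} − 48)(270 − 2P_{Brew} + P_{Aroma}).
∂π/∂P_{Brew} = 366 − 4P_{Brew} + P_{Aroma} = 0 ⇒ P_{Brew} = 91.5 + 0.25P_{Aroma}.
The game is symmetric, so in equilibrium P_{Aroma} = P_{Brew}: the reaction function gives 0.75P_{Brew} = 91.5, hence P_{Brew} = 122.
q_{Brew} = 270 − 2·122 + 122 = 148.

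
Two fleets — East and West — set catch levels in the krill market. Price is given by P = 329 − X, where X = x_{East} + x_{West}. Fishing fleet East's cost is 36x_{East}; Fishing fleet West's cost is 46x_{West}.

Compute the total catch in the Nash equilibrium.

Fishing fleet East's profit: π = x_{East}(329 − (x_{East} + x_{West})) − 36x_{East}.
∂π/∂x_{East} = 293 − 2x_{East} − x_{West} = 0, so x_{East} = 146.5 − 0.5x_{West}.
By the same steps for West: x_{West} = 141.5 − 0.5x_{East}.
Plugging x_{West} into East's best response: x_{East} = 146.5 − 0.5(141.5 − 0.5x_{East}) ⇒ 0.75x_{East} = 75.75, so x_{East} = 101.
Then x_{West} = 141.5 − 0.5·101 = 91.
Total catch: 101 + 91 = 192.

192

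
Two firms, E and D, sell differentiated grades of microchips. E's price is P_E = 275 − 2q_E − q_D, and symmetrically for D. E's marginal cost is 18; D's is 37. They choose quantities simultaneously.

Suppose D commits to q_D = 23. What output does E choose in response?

58.5

Firm E's profit: π = q_E(275 − 2q_E − q_D) − 18q_E.
∂π/∂q_E = 257 − 4q_E − q_D = 0 ⇒ q_E = 64.25 − 0.25q_D.
At q_D = 23: q_E = 64.25 − 0.25·23 = 58.5.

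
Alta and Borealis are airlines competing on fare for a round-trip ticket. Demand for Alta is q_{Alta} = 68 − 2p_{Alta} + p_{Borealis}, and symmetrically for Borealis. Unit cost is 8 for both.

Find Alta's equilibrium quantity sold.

Alta's profit: π = (p_{Alta} − 8)(68 − 2p_{Alta} + p_{Borealis}).
∂π/∂p_{Alta} = 84 − 4p_{Alta} + p_{Borealis} = 0 ⇒ p_{Alta} = 21 + 0.25p_{Borealis}.
The game is symmetric, so in equilibrium p_{Borealis} = p_{Alta}: the reaction function gives 0.75p_{Alta} = 21, hence p_{Alta} = 28.
q_{Alta} = 68 − 2·28 + 28 = 40.

40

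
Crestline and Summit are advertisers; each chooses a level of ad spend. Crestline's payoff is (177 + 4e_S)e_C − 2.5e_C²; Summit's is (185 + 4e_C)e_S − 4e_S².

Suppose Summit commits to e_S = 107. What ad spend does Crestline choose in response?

Expanding Crestline's payoff: 177e_C + 4e_Se_C − 2.5e_C².
∂π/∂e_C = 177 + 4e_S − 5e_C = 0, so e_C = 35.4 + 0.8e_S.
At e_S = 107: e_C = 35.4 + 0.8·107 = 121.

121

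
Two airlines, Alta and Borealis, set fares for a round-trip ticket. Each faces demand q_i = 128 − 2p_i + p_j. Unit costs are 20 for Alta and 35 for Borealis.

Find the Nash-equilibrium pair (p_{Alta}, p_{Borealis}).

Alta's profit: π = (p_{Alta} − 20)(128 − 2p_{Alta} + p_{Borealis}).
∂π/∂p_{Alta} = 168 − 4p_{Alta} + p_{Borealis} = 0 ⇒ p_{Alta} = 42 + 0.25p_{Borealis}.
Similarly p_{Borealis} = 49.5 + 0.25p_{Alta}.
Solving the two reaction functions simultaneously: (1 − (0.25)(0.25))p_{Alta} = 42 + 0.25·49.5, so 0.9375p_{Alta} = 54.375 and p_{Alta} = 58.
Then p_{Borealis} = 49.5 + 0.25·58 = 64.

58, 64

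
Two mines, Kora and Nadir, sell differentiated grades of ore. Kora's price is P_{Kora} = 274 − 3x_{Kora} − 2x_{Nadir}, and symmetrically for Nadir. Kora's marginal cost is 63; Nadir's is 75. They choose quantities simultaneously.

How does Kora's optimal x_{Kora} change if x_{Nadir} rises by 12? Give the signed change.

Mine Kora's profit: π = x_{Kora}(274 − 3x_{Kora} − 2x_{Nadir}) − 63x_{Kora}.
∂π/∂x_{Kora} = 211 − 6x_{Kora} − 2x_{Nadir} = 0 ⇒ x_{Kora} = 211/6 − (1/3)x_{Nadir}.
The reaction-function slope is −1/3, so a 12-unit rise in x_{Nadir} moves x_{Kora} by −1/3 × 12 = −4. Kora's best response falls — the actions are strategic substitutes.

-4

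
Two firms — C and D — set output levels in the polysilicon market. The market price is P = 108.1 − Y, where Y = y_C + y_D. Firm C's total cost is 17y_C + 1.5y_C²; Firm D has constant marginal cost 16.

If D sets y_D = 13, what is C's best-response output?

15.62

Firm C's profit: π = y_C(108.1 − (y_C + y_D)) − 17y_C − 1.5y_C².
∂π/∂y_C = 91.1 − 5y_C − y_D = 0, so y_C = 18.22 − 0.2y_D.
At y_D = 13: y_C = 18.22 − 0.2·13 = 15.62.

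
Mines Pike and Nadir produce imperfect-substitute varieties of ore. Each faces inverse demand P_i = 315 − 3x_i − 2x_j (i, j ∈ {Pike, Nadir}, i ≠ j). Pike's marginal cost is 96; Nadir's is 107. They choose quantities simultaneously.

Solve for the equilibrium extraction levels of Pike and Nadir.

Mine Pike's profit: π = x_{Pike}(315 − 3x_{Pike} − 2x_{Nadir}) − 96x_{Pike}.
∂π/∂x_{Pike} = 219 − 6x_{Pike} − 2x_{Nadir} = 0 ⇒ x_{Pike} = 36.5 − (1/3)x_{Nadir}.
Similarly x_{Nadir} = 104/3 − (1/3)x_{Pike}.
Solving the two reaction functions simultaneously: (1 − (−1/3)(−1/3))x_{Pike} = 36.5 − (1/3)·(104/3), so (8/9)x_{Pike} = 449/18 and x_{Pike} = 28.0625.
Then x_{Nadir} = 104/3 − (1/3)·28.0625 = 25.3125.

28.0625, 25.3125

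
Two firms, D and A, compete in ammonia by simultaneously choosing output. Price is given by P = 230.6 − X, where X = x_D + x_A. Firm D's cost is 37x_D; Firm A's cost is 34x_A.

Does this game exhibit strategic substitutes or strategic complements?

strategic substitutes

Firm D's profit: π = x_D(230.6 − (x_D + x_A)) − 37x_D.
∂π/∂x_D = 193.6 − 2x_D − x_A = 0, so x_D = 96.8 − 0.5x_A.
The best-response slope dx_D/dx_A = −0.5 < 0: the reaction function is downward-sloping, so the choices are strategic substitutes.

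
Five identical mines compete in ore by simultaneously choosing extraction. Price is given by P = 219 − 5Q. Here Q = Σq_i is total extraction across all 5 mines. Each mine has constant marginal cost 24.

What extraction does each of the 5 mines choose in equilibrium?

6.5

A representative mine's profit is π_i = q_i(219 − 5Q) − 24q_i, with Q = q_i + Σ_{j≠i} q_j.
First-order condition: 195 − 10q_i − 5Σ_{j≠i} q_j = 0.
With identical mines, set every q_j = q: then 195 − 10q − 20q = 0, i.e. q = 195/30 = 6.5.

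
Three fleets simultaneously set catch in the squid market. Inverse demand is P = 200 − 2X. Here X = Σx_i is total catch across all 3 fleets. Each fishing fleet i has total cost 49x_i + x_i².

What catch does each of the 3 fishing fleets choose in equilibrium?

15.1

A representative fishing fleet's profit is π_i = x_i(200 − 2X) − 49x_i − x_i², with X = x_i + Σ_{j≠i} x_j.
First-order condition: 151 − 6x_i − 2Σ_{j≠i} x_j = 0.
In a symmetric equilibrium every fishing fleet chooses the same x, so Σ_{j≠i} x_j = 2x. The condition becomes 151 − 10x = 0, giving x = 151/10 = 15.1.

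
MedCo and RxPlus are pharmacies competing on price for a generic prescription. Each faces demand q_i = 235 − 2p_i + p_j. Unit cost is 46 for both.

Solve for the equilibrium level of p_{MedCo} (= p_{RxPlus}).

109

MedCo's profit: π = (p_{MedCo} − 46)(235 − 2p_{MedCo} + p_{RxPlus}).
∂π/∂p_{MedCo} = 327 − 4p_{MedCo} + p_{RxPlus} = 0 ⇒ p_{MedCo} = 81.75 + 0.25p_{RxPlus}.
The game is symmetric, so in equilibrium p_{RxPlus} = p_{MedCo}: the reaction function gives 0.75p_{MedCo} = 81.75, hence p_{MedCo} = 109.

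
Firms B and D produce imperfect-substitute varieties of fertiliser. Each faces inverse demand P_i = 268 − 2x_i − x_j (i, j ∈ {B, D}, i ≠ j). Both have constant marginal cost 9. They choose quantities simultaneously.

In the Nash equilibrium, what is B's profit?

Firm B's profit: π = x_B(268 − 2x_B − x_D) − 9x_B.
∂π/∂x_B = 259 − 4x_B − x_D = 0 ⇒ x_B = 64.75 − 0.25x_D.
The game is symmetric, so in equilibrium x_D = x_B: the reaction function gives 1.25x_B = 64.75, hence x_B = 51.8.
P_B = 268 − 2·51.8 − 51.8 = 112.6.
Profit = (112.6 − 9)·51.8 = 5366.48.

5366.48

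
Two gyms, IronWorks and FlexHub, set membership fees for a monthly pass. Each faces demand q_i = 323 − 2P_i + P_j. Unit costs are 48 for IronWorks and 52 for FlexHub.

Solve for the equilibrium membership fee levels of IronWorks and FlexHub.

IronWorks's profit: π = (P_{IronWorks} − 48)(323 − 2P_{IronWorks} + P_{FlexHub}).
∂π/∂P_{IronWorks} = 419 − 4P_{IronWorks} + P_{FlexHub} = 0 ⇒ P_{IronWorks} = 104.75 + 0.25P_{FlexHub}.
Similarly P_{FlexHub} = 106.75 + 0.25P_{IronWorks}.
Plugging P_{FlexHub} into IronWorks's best response: P_{IronWorks} = 104.75 + 0.25(106.75 + 0.25P_{IronWorks}) ⇒ 0.9375P_{IronWorks} = 131.4375, so P_{IronWorks} = 140.2.
Then P_{FlexHub} = 106.75 + 0.25·140.2 = 141.8.

140.2, 141.8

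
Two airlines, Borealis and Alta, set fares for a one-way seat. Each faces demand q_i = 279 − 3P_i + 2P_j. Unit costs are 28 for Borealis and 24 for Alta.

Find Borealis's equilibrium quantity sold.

Borealis's profit: π = (P_{Borealis} − 28)(279 − 3P_{Borealis} + 2P_{Alta}).
∂π/∂P_{Borealis} = 363 − 6P_{Borealis} + 2P_{Alta} = 0 ⇒ P_{Borealis} = 60.5 + (1/3)P_{Alta}.
Similarly P_{Alta} = 58.5 + (1/3)P_{Borealis}.
Substituting the second reaction function into the first: P_{Borealis} = 60.5 + (1/3)(58.5 + (1/3)P_{Borealis}), which gives (8/9)P_{Borealis} = 80 ⇒ P_{Borealis} = 90.
Then P_{Alta} = 58.5 + (1/3)·90 = 88.5.
q_{Borealis} = 279 − 3·90 + 2·88.5 = 186.

186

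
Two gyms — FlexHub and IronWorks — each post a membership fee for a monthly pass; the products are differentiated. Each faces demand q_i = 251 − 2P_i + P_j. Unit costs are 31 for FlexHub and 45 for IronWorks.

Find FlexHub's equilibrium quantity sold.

FlexHub's profit: π = (P_{FlexHub} − 31)(251 − 2P_{FlexHub} + P_{IronWorks}).
∂π/∂P_{FlexHub} = 313 − 4P_{FlexHub} + P_{IronWorks} = 0 ⇒ P_{FlexHub} = 78.25 + 0.25P_{IronWorks}.
Similarly P_{IronWorks} = 85.25 + 0.25P_{FlexHub}.
Plugging P_{IronWorks} into FlexHub's best response: P_{FlexHub} = 78.25 + 0.25(85.25 + 0.25P_{FlexHub}) ⇒ 0.9375P_{FlexHub} = 99.5625, so P_{FlexHub} = 106.2.
Then P_{IronWorks} = 85.25 + 0.25·106.2 = 111.8.
q_{FlexHub} = 251 − 2·106.2 + 111.8 = 150.4.

150.4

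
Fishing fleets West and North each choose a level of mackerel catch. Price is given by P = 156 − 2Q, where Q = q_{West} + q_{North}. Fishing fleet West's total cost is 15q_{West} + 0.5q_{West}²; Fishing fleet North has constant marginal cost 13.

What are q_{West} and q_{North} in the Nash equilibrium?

17.375, 27.0625

Fishing fleet West's profit: π = q_{West}(156 − 2(q_{West} + q_{North})) − 15q_{West} − 0.5q_{West}².
∂π/∂q_{West} = 141 − 5q_{West} − 2q_{North} = 0, so q_{West} = 28.2 − 0.4q_{North}.
For North: ∂π/∂q_{North} = 143 − 4q_{North} − 2q_{West} = 0 ⇒ q_{North} = 35.75 − 0.5q_{West}.
Plugging q_{North} into West's best response: q_{West} = 28.2 − 0.4(35.75 − 0.5q_{West}) ⇒ 0.8q_{West} = 13.9, so q_{West} = 17.375.
Then q_{North} = 35.75 − 0.5·17.375 = 27.0625.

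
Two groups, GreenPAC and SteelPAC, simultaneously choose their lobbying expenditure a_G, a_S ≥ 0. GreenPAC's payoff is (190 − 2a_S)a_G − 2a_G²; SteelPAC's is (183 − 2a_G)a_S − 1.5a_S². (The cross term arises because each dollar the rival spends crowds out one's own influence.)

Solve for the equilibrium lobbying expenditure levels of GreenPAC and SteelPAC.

Expanding GreenPAC's payoff: 190a_G − 2a_Sa_G − 2a_G².
∂π/∂a_G = 190 − 2a_S − 4a_G = 0, so a_G = 47.5 − 0.5a_S.
Likewise for SteelPAC: a_S = 61 − (2/3)a_G.
Plugging a_S into GreenPAC's best response: a_G = 47.5 − 0.5(61 − (2/3)a_G) ⇒ (2/3)a_G = 17, so a_G = 25.5.
Then a_S = 61 − (2/3)·25.5 = 44.

25.5, 44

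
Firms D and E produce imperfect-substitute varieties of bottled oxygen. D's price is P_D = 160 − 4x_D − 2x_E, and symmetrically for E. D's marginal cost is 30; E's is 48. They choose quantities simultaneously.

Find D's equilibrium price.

84.4

Firm D's profit: π = x_D(160 − 4x_D − 2x_E) − 30x_D.
∂π/∂x_D = 130 − 8x_D − 2x_E = 0 ⇒ x_D = 16.25 − 0.25x_E.
Similarly x_E = 14 − 0.25x_D.
Plugging x_E into D's best response: x_D = 16.25 − 0.25(14 − 0.25x_D) ⇒ 0.9375x_D = 12.75, so x_D = 13.6.
Then x_E = 14 − 0.25·13.6 = 10.6.
P_D = 160 − 4·13.6 − 2·10.6 = 84.4.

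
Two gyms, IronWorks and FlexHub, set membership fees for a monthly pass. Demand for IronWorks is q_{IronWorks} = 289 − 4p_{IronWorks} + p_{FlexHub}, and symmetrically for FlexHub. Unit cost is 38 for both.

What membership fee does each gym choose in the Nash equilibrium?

63

IronWorks's profit: π = (p_{IronWorks} − 38)(289 − 4p_{IronWorks} + p_{FlexHub}).
∂π/∂p_{IronWorks} = 441 − 8p_{IronWorks} + p_{FlexHub} = 0 ⇒ p_{IronWorks} = 55.125 + 0.125p_{FlexHub}.
By symmetry p_{FlexHub} = p_{IronWorks}; substituting into the reaction function, 0.875p_{IronWorks} = 55.125 and p_{IronWorks} = 63.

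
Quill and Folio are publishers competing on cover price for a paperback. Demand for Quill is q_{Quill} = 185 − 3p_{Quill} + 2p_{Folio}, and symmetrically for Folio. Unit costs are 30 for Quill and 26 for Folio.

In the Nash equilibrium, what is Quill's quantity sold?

114

Quill's profit: π = (p_{Quill} − 30)(185 − 3p_{Quill} + 2p_{Folio}).
∂π/∂p_{Quill} = 275 − 6p_{Quill} + 2p_{Folio} = 0 ⇒ p_{Quill} = 275/6 + (1/3)p_{Folio}.
Similarly p_{Folio} = 263/6 + (1/3)p_{Quill}.
Substituting the second reaction function into the first: p_{Quill} = 275/6 + (1/3)(263/6 + (1/3)p_{Quill}), which gives (8/9)p_{Quill} = 544/9 ⇒ p_{Quill} = 68.
Then p_{Folio} = 263/6 + (1/3)·68 = 66.5.
q_{Quill} = 185 − 3·68 + 2·66.5 = 114.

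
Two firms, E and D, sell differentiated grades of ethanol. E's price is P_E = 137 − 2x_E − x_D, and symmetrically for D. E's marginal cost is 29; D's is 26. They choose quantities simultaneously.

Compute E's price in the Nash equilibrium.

71.8

Firm E's profit: π = x_E(137 − 2x_E − x_D) − 29x_E.
∂π/∂x_E = 108 − 4x_E − x_D = 0 ⇒ x_E = 27 − 0.25x_D.
Similarly x_D = 27.75 − 0.25x_E.
Plugging x_D into E's best response: x_E = 27 − 0.25(27.75 − 0.25x_E) ⇒ 0.9375x_E = 20.0625, so x_E = 21.4.
Then x_D = 27.75 − 0.25·21.4 = 22.4.
P_E = 137 − 2·21.4 − 22.4 = 71.8.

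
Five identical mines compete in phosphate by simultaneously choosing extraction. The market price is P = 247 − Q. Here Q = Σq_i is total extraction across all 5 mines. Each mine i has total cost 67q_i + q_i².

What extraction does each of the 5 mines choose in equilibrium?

22.5

A representative mine's profit is π_i = q_i(247 − Q) − 67q_i − q_i², with Q = q_i + Σ_{j≠i} q_j.
First-order condition: 180 − 4q_i − Σ_{j≠i} q_j = 0.
Imposing symmetry (q_j = q for all j) turns Σ_{j≠i} q_j into 4q, so 180 = 8q and q = 22.5.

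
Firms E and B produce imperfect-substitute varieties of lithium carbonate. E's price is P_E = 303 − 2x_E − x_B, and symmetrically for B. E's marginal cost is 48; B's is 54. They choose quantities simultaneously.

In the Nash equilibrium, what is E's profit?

Firm E's profit: π = x_E(303 − 2x_E − x_B) − 48x_E.
∂π/∂x_E = 255 − 4x_E − x_B = 0 ⇒ x_E = 63.75 − 0.25x_B.
Similarly x_B = 62.25 − 0.25x_E.
Plugging x_B into E's best response: x_E = 63.75 − 0.25(62.25 − 0.25x_E) ⇒ 0.9375x_E = 48.1875, so x_E = 51.4.
Then x_B = 62.25 − 0.25·51.4 = 49.4.
P_E = 303 − 2·51.4 − 49.4 = 150.8.
Profit = (150.8 − 48)·51.4 = 5283.92.

5283.92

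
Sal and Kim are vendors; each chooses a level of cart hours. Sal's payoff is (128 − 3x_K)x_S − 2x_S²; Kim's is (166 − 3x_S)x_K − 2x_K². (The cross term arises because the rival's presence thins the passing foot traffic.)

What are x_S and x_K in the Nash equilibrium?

Expanding Sal's payoff: 128x_S − 3x_Kx_S − 2x_S².
∂π/∂x_S = 128 − 3x_K − 4x_S = 0, so x_S = 32 − 0.75x_K.
Likewise for Kim: x_K = 41.5 − 0.75x_S.
Solving the two reaction functions simultaneously: (1 − (−0.75)(−0.75))x_S = 32 − 0.75·41.5, so 0.4375x_S = 0.875 and x_S = 2.
Then x_K = 41.5 − 0.75·2 = 40.

2, 40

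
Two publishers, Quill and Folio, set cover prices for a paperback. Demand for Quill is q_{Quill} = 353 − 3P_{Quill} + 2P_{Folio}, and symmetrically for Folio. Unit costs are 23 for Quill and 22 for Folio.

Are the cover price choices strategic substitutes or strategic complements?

Quill's profit: π = (P_{Quill} − 23)(353 − 3P_{Quill} + 2P_{Folio}).
∂π/∂P_{Quill} = 422 − 6P_{Quill} + 2P_{Folio} = 0 ⇒ P_{Quill} = 211/3 + (1/3)P_{Folio}.
The best-response slope dP_{Quill}/dP_{Folio} = 1/3 > 0: the reaction function is upward-sloping, so the choices are strategic complements.

strategic complements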